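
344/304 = 43/38 = 1.13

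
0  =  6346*0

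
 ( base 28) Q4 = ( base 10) 732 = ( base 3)1000010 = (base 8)1334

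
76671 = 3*25557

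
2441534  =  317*7702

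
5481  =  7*783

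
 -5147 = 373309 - 378456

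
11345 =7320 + 4025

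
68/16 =4 + 1/4 = 4.25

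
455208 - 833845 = - 378637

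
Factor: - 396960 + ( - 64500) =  - 461460 = - 2^2 * 3^1*5^1*7691^1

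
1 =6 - 5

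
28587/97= 28587/97 = 294.71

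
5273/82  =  64 + 25/82  =  64.30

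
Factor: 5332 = 2^2*31^1*43^1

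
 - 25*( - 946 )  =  23650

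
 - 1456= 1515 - 2971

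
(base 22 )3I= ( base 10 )84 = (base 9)103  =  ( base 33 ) 2I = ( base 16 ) 54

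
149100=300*497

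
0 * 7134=0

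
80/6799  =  80/6799 = 0.01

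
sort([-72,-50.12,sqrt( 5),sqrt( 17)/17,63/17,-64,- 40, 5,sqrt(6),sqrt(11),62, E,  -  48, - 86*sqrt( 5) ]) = [ - 86*sqrt(  5 ) ,- 72,-64, - 50.12,-48, - 40, sqrt( 17)/17, sqrt( 5),sqrt( 6) , E , sqrt( 11), 63/17,5,62] 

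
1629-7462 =-5833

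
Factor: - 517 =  - 11^1*47^1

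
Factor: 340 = 2^2*5^1*17^1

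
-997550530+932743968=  - 64806562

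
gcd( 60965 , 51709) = 89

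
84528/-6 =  - 14088 + 0/1 = - 14088.00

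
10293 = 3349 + 6944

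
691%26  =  15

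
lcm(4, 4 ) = 4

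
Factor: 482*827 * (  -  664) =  - 264679696 = - 2^4*83^1*241^1* 827^1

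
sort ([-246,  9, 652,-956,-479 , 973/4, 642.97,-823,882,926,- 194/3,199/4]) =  [-956, - 823, - 479,-246,-194/3 , 9 , 199/4 , 973/4 , 642.97, 652  ,  882, 926] 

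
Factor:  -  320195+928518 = 608323 = 19^1*101^1 * 317^1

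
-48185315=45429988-93615303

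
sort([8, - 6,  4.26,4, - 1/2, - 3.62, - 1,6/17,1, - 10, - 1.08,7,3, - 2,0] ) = [ - 10, - 6, - 3.62, - 2 , - 1.08, - 1, - 1/2,0, 6/17, 1,3, 4,4.26 , 7,8 ]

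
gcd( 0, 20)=20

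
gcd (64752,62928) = 912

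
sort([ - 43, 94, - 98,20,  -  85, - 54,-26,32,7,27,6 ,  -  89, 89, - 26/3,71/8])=[ - 98,-89,-85 , - 54, -43, - 26, - 26/3, 6,7 , 71/8 , 20,27,32, 89,94] 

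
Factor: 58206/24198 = 89/37 = 37^( - 1)*89^1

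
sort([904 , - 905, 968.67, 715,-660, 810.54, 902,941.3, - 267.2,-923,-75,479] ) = [ - 923, - 905, - 660, - 267.2, - 75, 479 , 715  ,  810.54,902, 904, 941.3,968.67]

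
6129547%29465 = 827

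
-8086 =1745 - 9831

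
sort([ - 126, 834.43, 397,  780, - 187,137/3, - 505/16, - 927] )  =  [ - 927, - 187 , - 126, - 505/16, 137/3,397, 780, 834.43] 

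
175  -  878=-703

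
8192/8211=8192/8211 = 1.00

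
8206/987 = 8206/987 =8.31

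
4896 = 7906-3010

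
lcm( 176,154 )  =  1232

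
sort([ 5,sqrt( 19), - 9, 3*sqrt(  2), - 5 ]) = [ - 9, - 5,  3  *sqrt(2 ), sqrt (19), 5 ] 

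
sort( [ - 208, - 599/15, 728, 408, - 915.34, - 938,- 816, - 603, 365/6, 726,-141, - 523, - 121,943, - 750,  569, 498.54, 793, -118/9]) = [ - 938, - 915.34, - 816, - 750, - 603,-523 , - 208, - 141,- 121, - 599/15, - 118/9,365/6, 408 , 498.54 , 569, 726,  728, 793 , 943]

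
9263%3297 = 2669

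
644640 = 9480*68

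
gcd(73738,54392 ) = 2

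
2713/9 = 2713/9 = 301.44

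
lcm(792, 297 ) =2376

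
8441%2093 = 69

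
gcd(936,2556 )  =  36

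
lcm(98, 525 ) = 7350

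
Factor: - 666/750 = -111/125 = - 3^1* 5^ (-3 )*37^1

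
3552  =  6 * 592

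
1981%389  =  36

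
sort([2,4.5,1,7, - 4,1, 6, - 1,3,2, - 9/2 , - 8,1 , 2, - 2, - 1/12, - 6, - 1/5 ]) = [-8,-6,-9/2,-4, - 2, - 1, - 1/5, - 1/12,  1,1,1,2,2, 2,3 , 4.5,6,7]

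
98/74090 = 49/37045=0.00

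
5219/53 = 5219/53  =  98.47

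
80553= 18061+62492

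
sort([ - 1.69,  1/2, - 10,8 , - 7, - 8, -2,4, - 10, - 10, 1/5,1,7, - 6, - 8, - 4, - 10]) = [ - 10, - 10, - 10, - 10, - 8, -8, - 7,  -  6, - 4, - 2, - 1.69,1/5,1/2, 1, 4, 7, 8]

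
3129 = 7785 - 4656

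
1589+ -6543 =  - 4954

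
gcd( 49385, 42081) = 83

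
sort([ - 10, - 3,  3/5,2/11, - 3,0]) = [- 10,-3, - 3,0,  2/11, 3/5 ] 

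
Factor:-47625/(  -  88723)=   3^1*5^3*17^( - 2 )*127^1* 307^(  -  1)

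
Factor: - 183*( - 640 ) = 117120 =2^7  *3^1*5^1*61^1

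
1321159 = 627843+693316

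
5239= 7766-2527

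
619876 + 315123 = 934999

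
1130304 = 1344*841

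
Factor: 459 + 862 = 1321^1 =1321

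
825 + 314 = 1139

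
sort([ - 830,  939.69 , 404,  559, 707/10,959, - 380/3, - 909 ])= [  -  909,- 830, - 380/3, 707/10, 404, 559,939.69, 959 ]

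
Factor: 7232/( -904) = -8  =  - 2^3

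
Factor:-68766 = - 2^1*3^1 * 73^1 * 157^1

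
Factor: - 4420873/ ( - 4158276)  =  2^(-2 )*3^ ( - 1)*43^1*197^( - 1)*1759^(-1)*102811^1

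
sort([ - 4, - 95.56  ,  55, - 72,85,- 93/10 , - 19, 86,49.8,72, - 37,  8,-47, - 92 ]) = [-95.56,-92, - 72, -47, - 37, -19,  -  93/10, - 4, 8,  49.8, 55,72,85,  86 ]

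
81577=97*841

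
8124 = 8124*1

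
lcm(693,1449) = 15939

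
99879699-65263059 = 34616640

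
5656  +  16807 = 22463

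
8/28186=4/14093 = 0.00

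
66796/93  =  66796/93 =718.24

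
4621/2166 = 2 + 289/2166 = 2.13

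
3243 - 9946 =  - 6703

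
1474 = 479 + 995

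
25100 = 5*5020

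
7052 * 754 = 5317208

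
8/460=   2/115 = 0.02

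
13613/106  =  13613/106=128.42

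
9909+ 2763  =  12672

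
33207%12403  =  8401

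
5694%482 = 392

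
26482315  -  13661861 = 12820454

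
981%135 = 36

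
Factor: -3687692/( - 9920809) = 2^2*17^ ( - 1 )*251^1*3673^1*583577^ ( - 1 ) 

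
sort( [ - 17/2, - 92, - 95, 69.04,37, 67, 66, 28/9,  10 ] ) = [-95,-92, - 17/2,28/9,10, 37,  66,  67 , 69.04] 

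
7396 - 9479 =-2083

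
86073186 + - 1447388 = 84625798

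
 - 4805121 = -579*8299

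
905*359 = 324895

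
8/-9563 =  - 1 + 9555/9563 = - 0.00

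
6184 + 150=6334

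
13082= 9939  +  3143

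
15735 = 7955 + 7780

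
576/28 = 144/7= 20.57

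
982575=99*9925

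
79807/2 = 39903 + 1/2  =  39903.50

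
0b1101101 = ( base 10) 109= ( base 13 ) 85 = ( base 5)414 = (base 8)155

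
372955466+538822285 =911777751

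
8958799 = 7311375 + 1647424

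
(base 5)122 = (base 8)45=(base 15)27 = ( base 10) 37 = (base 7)52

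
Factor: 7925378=2^1* 3962689^1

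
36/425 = 36/425 = 0.08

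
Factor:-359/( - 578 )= 2^( - 1)*17^( - 2 ) * 359^1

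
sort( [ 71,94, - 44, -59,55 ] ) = [- 59,  -  44, 55, 71 , 94]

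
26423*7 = 184961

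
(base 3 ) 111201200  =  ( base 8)23430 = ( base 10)10008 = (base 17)20AC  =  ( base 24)H90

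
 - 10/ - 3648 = 5/1824 = 0.00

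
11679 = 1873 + 9806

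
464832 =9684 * 48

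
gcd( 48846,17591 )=7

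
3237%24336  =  3237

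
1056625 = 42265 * 25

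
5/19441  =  5/19441 = 0.00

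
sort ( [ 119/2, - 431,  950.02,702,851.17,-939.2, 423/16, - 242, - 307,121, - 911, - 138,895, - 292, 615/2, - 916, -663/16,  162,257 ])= [ - 939.2, - 916,-911, - 431, - 307, - 292, - 242, - 138, - 663/16,423/16,119/2,  121,162, 257, 615/2,702, 851.17,895 , 950.02] 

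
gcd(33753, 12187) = 1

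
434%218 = 216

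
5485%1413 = 1246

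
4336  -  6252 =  - 1916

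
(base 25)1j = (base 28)1g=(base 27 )1h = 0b101100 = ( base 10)44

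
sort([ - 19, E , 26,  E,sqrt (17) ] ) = [ - 19, E, E, sqrt(17),  26] 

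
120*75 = 9000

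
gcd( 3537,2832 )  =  3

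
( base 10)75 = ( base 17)47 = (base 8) 113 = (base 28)2j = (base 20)3F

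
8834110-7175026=1659084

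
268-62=206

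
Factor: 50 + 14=64=2^6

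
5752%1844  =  220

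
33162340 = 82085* 404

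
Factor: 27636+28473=56109 =3^1*59^1*317^1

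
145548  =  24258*6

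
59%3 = 2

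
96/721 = 96/721 = 0.13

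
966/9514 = 483/4757 = 0.10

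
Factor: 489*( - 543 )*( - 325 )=3^2*5^2*13^1 * 163^1*181^1=86296275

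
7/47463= 7/47463 = 0.00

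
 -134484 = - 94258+-40226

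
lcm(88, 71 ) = 6248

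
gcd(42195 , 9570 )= 435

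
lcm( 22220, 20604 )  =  1133220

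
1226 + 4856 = 6082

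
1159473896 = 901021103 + 258452793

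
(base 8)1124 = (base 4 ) 21110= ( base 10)596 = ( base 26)MO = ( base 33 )I2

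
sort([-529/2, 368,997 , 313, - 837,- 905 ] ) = [-905, - 837, - 529/2,  313, 368,997 ] 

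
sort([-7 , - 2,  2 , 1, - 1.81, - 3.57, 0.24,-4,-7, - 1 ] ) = [ - 7, - 7, - 4, - 3.57,-2, - 1.81 , - 1,0.24,1 , 2 ] 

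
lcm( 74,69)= 5106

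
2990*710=2122900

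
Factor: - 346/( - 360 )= 173/180=2^( - 2)*3^( - 2) * 5^( - 1 ) * 173^1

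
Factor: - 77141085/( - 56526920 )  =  15428217/11305384 = 2^( - 3 )*3^1 * 7^1*251^1*2927^1 * 1413173^(-1 ) 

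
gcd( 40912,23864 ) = 8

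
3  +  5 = 8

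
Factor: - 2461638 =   -  2^1 * 3^1 * 53^1 * 7741^1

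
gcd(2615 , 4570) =5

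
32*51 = 1632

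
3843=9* 427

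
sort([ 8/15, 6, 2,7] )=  [ 8/15,  2,6, 7 ]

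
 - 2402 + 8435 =6033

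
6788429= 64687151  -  57898722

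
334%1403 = 334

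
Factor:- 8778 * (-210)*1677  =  3091348260 = 2^2*3^3*5^1*7^2*  11^1*13^1*19^1*43^1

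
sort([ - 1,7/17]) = [  -  1, 7/17]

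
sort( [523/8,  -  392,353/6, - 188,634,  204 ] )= [ - 392, - 188,353/6,523/8, 204,634 ]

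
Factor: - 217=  - 7^1*31^1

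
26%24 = 2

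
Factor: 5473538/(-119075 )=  - 2^1*5^(-2)*7^1*11^( - 1)*433^( - 1)*390967^1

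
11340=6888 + 4452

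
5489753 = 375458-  - 5114295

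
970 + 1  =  971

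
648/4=162 = 162.00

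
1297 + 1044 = 2341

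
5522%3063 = 2459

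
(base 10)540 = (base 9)660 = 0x21C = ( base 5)4130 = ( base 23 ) 10b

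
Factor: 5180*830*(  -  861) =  - 2^3*3^1*5^2 * 7^2*37^1*41^1*83^1 = - 3701783400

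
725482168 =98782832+626699336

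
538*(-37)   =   - 19906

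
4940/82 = 2470/41= 60.24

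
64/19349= 64/19349 = 0.00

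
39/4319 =39/4319 =0.01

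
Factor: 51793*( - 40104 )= - 2^3*3^2*7^3*151^1*557^1= -2077106472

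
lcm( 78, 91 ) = 546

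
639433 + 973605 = 1613038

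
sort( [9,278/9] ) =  [ 9, 278/9 ] 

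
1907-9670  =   - 7763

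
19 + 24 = 43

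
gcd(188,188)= 188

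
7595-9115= - 1520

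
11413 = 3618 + 7795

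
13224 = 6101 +7123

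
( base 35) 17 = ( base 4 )222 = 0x2A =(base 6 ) 110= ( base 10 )42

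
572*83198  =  47589256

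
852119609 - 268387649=583731960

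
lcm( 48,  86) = 2064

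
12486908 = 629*19852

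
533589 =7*76227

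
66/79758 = 11/13293 = 0.00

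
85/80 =1  +  1/16 = 1.06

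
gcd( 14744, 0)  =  14744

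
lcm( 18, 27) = 54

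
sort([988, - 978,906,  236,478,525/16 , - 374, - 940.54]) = [ - 978, -940.54, - 374,525/16,236, 478, 906, 988]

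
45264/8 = 5658 = 5658.00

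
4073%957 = 245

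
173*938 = 162274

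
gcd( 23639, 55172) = 1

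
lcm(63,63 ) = 63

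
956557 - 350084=606473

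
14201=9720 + 4481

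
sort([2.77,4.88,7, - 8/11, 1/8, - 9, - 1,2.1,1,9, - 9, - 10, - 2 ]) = [  -  10, - 9 , - 9, - 2, - 1,-8/11,  1/8,  1, 2.1,2.77 , 4.88, 7, 9 ]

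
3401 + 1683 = 5084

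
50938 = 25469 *2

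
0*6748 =0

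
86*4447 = 382442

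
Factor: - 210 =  - 2^1*3^1*5^1 * 7^1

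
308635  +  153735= 462370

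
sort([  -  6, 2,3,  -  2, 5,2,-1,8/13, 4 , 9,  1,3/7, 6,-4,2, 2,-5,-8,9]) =[ - 8, -6, - 5,  -  4, - 2, - 1,  3/7, 8/13, 1,2, 2 , 2,2,3, 4, 5,6, 9,9 ] 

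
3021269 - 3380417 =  - 359148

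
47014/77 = 4274/7= 610.57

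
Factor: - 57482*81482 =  - 4683748324 = - 2^2 * 41^1 *131^1 * 311^1*701^1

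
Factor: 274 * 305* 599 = 50058430 = 2^1*5^1*61^1*137^1 * 599^1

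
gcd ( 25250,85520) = 10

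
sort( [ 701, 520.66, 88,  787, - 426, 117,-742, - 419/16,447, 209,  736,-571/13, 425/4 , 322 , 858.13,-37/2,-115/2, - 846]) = [ - 846,-742,-426, - 115/2,- 571/13, - 419/16, - 37/2,88,425/4 , 117, 209, 322, 447, 520.66,701,  736, 787,858.13]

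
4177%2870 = 1307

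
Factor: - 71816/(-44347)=2^3*47^1 * 61^( - 1)*191^1*727^( - 1)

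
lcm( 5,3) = 15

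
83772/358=234 = 234.00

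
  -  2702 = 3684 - 6386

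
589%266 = 57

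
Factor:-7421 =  - 41^1 * 181^1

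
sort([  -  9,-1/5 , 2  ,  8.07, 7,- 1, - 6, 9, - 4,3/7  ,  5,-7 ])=[-9, - 7 , - 6, - 4,-1, - 1/5 , 3/7,2, 5 , 7, 8.07,  9]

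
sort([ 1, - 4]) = [-4,1]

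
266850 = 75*3558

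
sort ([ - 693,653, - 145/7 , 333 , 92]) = [-693, - 145/7,92,333, 653 ] 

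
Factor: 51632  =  2^4*7^1*461^1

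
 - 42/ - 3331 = 42/3331 = 0.01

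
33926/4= 16963/2 = 8481.50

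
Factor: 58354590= 2^1*3^1*5^1*7^3 *53^1 * 107^1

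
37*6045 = 223665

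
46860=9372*5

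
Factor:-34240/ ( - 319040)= 107^1*997^(- 1 )= 107/997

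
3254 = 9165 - 5911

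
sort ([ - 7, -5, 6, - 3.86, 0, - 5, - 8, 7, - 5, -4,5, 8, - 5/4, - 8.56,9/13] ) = [  -  8.56, - 8, - 7, - 5,-5, - 5, -4, - 3.86, - 5/4, 0, 9/13,5, 6,7, 8]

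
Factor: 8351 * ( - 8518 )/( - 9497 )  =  71133818/9497 = 2^1*7^1*1193^1* 4259^1 *9497^( - 1 )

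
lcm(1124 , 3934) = 7868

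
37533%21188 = 16345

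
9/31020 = 3/10340 =0.00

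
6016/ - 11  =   - 547 +1/11=- 546.91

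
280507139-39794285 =240712854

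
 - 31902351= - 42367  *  753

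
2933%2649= 284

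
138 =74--64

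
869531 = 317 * 2743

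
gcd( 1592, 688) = 8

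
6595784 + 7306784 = 13902568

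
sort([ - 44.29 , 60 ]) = [ - 44.29, 60]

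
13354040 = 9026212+4327828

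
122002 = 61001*2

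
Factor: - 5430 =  - 2^1*3^1*5^1*181^1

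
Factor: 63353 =63353^1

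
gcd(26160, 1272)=24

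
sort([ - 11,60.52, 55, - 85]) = [ - 85, - 11, 55,60.52]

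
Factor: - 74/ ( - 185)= 2^1*5^( - 1)  =  2/5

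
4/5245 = 4/5245 = 0.00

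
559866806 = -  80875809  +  640742615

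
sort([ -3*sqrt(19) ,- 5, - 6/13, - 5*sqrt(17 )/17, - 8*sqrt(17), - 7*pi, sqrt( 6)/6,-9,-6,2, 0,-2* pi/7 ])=[ - 8*sqrt( 17), - 7 * pi, - 3 * sqrt( 19 ), - 9, - 6, - 5, - 5*sqrt(17)/17, - 2*pi/7, - 6/13,  0, sqrt(6 )/6 , 2 ] 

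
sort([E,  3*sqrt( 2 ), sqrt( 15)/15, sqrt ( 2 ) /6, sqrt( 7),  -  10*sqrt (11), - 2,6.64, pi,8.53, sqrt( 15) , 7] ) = [ - 10*sqrt( 11),  -  2,  sqrt( 2)/6,sqrt ( 15) /15,sqrt(7),  E,  pi, sqrt(15), 3*sqrt( 2), 6.64 , 7, 8.53] 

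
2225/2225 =1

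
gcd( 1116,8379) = 9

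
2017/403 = 2017/403 =5.00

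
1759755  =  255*6901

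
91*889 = 80899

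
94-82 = 12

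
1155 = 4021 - 2866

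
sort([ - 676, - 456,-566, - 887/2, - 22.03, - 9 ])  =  [-676,-566,-456, - 887/2,-22.03, -9]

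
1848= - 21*( - 88)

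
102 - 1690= -1588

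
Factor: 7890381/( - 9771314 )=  - 2^( - 1)*3^2*7^ ( - 1 ) * 311^1 * 2819^1*697951^ ( - 1) 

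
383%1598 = 383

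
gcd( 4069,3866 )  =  1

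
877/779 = 877/779 = 1.13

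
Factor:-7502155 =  - 5^1*29^1*31^1*1669^1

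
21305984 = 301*70784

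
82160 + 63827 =145987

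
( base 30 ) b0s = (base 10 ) 9928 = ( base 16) 26c8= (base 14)3892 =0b10011011001000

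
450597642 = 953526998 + - 502929356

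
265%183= 82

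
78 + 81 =159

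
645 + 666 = 1311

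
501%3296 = 501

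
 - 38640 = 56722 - 95362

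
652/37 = 652/37 = 17.62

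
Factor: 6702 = 2^1*3^1*1117^1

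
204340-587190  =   - 382850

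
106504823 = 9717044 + 96787779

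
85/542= 85/542  =  0.16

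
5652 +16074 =21726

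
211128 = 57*3704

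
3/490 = 3/490 = 0.01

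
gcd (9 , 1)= 1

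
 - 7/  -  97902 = 1/13986= 0.00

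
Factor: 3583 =3583^1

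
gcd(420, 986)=2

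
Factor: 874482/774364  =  987/874 = 2^( - 1)*3^1 * 7^1*19^ ( - 1)*23^( - 1 )*47^1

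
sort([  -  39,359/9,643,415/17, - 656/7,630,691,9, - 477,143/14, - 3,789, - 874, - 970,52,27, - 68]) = [ - 970 ,-874, - 477, - 656/7, - 68, - 39, - 3,9,143/14,415/17,  27,359/9,52,630,643,691 , 789] 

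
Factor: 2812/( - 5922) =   -  1406/2961=-2^1* 3^ ( - 2 )*7^(  -  1 )*19^1*37^1*47^(-1) 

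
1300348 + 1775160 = 3075508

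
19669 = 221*89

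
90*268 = 24120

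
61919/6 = 10319 + 5/6 =10319.83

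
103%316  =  103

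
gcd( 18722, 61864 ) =814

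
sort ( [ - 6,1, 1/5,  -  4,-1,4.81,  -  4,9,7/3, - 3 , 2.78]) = [ - 6 , - 4, - 4, - 3, - 1, 1/5, 1,7/3,2.78,4.81, 9]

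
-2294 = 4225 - 6519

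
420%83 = 5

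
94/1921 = 94/1921 = 0.05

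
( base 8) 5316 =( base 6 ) 20450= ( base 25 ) 4AG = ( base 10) 2766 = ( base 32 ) 2me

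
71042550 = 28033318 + 43009232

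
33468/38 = 880 + 14/19 = 880.74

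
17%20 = 17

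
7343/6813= 7343/6813 = 1.08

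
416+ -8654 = - 8238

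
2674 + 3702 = 6376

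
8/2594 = 4/1297 = 0.00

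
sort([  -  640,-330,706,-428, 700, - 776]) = [  -  776, - 640, - 428, - 330, 700, 706] 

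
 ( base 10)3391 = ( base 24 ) 5l7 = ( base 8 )6477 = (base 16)D3F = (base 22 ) 703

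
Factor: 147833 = 7^3  *431^1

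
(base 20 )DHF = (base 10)5555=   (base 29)6hg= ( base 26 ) 85H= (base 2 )1010110110011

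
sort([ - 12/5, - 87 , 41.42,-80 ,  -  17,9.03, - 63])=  [ - 87, - 80,  -  63 , - 17, - 12/5, 9.03, 41.42 ] 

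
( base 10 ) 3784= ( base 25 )619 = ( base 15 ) 11c4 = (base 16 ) ec8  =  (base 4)323020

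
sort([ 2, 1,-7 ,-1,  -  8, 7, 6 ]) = [  -  8, - 7, - 1 , 1, 2, 6,7]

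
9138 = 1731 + 7407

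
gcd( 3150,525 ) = 525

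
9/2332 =9/2332=0.00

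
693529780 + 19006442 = 712536222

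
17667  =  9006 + 8661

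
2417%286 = 129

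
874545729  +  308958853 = 1183504582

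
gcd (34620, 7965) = 15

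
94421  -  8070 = 86351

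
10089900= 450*22422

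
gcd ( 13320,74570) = 10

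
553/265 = 553/265 = 2.09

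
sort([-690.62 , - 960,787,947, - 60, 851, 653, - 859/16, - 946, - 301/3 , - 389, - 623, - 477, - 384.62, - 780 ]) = [ - 960,- 946, - 780 ,  -  690.62,-623, - 477 , - 389, - 384.62, - 301/3, - 60, - 859/16,653, 787,851, 947 ]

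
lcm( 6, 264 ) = 264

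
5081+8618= 13699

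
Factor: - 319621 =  - 137^1*2333^1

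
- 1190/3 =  - 1190/3= - 396.67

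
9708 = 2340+7368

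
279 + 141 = 420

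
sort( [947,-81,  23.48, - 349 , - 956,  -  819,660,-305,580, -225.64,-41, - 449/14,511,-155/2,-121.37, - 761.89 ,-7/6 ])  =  [  -  956, - 819, - 761.89,  -  349,  -  305, - 225.64,-121.37, - 81,-155/2, - 41, - 449/14, - 7/6,  23.48,511,  580,660,  947 ] 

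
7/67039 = 1/9577=0.00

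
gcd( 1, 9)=1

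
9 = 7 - -2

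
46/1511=46/1511 = 0.03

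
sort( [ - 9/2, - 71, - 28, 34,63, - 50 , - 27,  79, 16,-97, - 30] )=[ - 97, - 71, - 50, - 30, - 28,-27,  -  9/2  ,  16, 34, 63,79]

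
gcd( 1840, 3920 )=80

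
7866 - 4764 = 3102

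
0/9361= 0 = 0.00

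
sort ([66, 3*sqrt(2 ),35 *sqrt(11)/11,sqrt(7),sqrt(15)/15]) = [ sqrt( 15)/15, sqrt( 7), 3*sqrt(2), 35* sqrt( 11)/11,66]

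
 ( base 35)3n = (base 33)3T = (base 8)200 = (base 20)68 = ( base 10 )128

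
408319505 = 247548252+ 160771253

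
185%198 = 185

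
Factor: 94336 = 2^7*11^1*67^1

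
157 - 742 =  - 585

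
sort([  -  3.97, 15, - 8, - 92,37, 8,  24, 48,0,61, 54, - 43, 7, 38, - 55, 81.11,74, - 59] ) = [ - 92,-59, - 55, - 43, - 8 , - 3.97,0, 7,  8, 15 , 24, 37,38,48, 54,61,74,81.11 ]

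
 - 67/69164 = - 1 + 69097/69164  =  - 0.00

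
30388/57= 533 + 7/57=   533.12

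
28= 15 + 13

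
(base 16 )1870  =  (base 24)AKG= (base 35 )53q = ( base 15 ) 1CC1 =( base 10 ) 6256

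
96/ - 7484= -24/1871=- 0.01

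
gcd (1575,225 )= 225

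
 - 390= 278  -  668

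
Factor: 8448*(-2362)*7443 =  - 2^9* 3^3*11^1*827^1*1181^1 = -148518931968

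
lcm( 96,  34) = 1632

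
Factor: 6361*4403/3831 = 3^ ( - 1)*7^1*17^1*37^1*1277^(-1)*6361^1 =28007483/3831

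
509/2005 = 509/2005 = 0.25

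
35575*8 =284600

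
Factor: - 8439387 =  - 3^1*11^2*67^1*347^1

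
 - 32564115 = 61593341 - 94157456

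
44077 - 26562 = 17515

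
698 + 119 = 817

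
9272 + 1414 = 10686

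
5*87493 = 437465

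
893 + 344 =1237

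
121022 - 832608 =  - 711586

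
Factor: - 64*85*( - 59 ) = 320960 = 2^6*5^1 * 17^1*59^1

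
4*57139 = 228556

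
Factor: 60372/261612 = 3^1*13^( - 1) = 3/13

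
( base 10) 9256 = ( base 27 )CIM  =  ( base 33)8gg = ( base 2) 10010000101000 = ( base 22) J2G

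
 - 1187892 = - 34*34938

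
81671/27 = 81671/27 = 3024.85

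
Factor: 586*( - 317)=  - 185762 = - 2^1*293^1*317^1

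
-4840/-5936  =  605/742 = 0.82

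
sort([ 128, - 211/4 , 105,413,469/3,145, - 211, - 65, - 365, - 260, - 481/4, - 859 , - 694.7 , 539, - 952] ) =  [ - 952,- 859, - 694.7, - 365,-260, - 211,-481/4,-65, - 211/4,105,128,145,  469/3,  413, 539]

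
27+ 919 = 946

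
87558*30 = 2626740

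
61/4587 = 61/4587 = 0.01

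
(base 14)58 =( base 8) 116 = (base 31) 2G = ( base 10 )78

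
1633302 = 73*22374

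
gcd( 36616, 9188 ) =4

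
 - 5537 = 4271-9808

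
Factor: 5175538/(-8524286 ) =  - 109^1*23741^1*4262143^ (  -  1) = -2587769/4262143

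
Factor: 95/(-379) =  - 5^1*19^1*379^( - 1) 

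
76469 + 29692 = 106161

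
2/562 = 1/281 =0.00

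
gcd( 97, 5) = 1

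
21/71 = 21/71= 0.30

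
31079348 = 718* 43286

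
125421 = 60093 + 65328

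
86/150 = 43/75 = 0.57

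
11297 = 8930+2367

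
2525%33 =17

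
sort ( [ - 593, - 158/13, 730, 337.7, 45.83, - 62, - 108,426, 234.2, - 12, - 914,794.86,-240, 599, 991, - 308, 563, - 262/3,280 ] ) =[  -  914,  -  593, - 308,-240, - 108, - 262/3, - 62, - 158/13, - 12,45.83,234.2, 280,337.7,426, 563,599,  730, 794.86,  991] 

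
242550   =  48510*5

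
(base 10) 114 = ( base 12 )96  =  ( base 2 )1110010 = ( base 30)3O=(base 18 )66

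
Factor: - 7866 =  - 2^1 * 3^2*19^1*23^1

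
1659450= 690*2405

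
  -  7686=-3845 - 3841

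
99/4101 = 33/1367  =  0.02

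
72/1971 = 8/219 = 0.04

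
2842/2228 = 1 +307/1114=1.28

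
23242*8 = 185936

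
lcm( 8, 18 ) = 72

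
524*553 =289772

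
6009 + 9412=15421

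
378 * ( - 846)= - 319788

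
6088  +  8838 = 14926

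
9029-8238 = 791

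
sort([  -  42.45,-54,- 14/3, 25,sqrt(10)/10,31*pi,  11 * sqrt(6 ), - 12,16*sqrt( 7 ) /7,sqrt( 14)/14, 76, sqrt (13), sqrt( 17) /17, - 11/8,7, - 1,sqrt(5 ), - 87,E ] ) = [ - 87, - 54, - 42.45, - 12, - 14/3, - 11/8, - 1,sqrt ( 17 )/17,sqrt(14) /14,sqrt( 10 ) /10, sqrt ( 5 ), E,sqrt( 13),16*sqrt(7 )/7, 7,25,11*sqrt(6 ),76 , 31*pi]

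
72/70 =1 + 1/35= 1.03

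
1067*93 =99231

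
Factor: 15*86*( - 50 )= - 2^2 * 3^1*5^3 * 43^1=- 64500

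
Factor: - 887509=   -  7^1* 19^1*6673^1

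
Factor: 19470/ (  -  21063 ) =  - 110/119 = -2^1*5^1 * 7^( - 1)*11^1 * 17^( - 1) 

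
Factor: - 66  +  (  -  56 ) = - 122 = - 2^1 * 61^1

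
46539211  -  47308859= - 769648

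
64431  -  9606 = 54825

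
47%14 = 5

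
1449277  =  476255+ 973022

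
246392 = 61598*4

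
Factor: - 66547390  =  -2^1 * 5^1*7^2*13^1*31^1 * 337^1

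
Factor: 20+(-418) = -2^1*199^1 = -398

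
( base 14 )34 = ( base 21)24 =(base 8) 56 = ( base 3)1201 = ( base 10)46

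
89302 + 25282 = 114584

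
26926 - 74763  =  -47837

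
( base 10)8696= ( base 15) 289B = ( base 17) 1D19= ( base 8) 20770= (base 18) 18F2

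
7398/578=12 + 231/289 = 12.80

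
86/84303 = 86/84303 = 0.00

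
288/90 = 16/5= 3.20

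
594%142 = 26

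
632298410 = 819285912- 186987502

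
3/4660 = 3/4660= 0.00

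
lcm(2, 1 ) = 2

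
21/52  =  21/52 = 0.40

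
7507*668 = 5014676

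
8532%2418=1278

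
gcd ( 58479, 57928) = 1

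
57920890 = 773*74930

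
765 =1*765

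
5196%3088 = 2108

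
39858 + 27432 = 67290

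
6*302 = 1812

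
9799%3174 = 277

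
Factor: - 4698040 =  - 2^3*5^1*67^1*1753^1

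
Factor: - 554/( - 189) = 2^1*3^ (-3)*7^(- 1 )*277^1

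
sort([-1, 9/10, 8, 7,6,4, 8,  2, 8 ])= [ - 1, 9/10,2,4, 6,7, 8,8, 8]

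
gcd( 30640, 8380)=20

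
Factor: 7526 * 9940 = 74808440 = 2^3*5^1* 7^1*53^1*71^2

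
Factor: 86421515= 5^1* 401^1 * 43103^1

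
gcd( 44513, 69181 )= 7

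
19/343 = 19/343=0.06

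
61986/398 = 155+ 148/199 = 155.74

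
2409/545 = 4 + 229/545  =  4.42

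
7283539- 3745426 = 3538113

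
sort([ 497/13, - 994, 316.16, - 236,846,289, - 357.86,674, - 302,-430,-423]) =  [-994,-430, -423,  -  357.86, - 302, - 236, 497/13,289,316.16,674,846]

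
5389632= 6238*864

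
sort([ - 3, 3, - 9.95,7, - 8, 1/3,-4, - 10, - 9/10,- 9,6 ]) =[ - 10, - 9.95, - 9, - 8, - 4,- 3, - 9/10,1/3,3 , 6,7 ]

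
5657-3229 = 2428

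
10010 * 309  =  3093090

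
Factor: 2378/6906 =3^( -1 )*29^1 *41^1 *1151^(-1) = 1189/3453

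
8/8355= 8/8355=0.00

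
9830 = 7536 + 2294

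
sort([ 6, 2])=[ 2,6 ] 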